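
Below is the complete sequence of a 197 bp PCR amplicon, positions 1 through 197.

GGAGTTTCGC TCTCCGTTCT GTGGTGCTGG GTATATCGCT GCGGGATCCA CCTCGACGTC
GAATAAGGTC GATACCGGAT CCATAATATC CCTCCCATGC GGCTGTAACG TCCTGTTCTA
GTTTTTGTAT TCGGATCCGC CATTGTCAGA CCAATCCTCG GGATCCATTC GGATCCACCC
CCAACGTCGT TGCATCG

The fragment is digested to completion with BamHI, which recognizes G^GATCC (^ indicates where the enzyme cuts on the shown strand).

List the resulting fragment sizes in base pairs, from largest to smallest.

56, 44, 33, 28, 26, 10 bp

BamHI sites (GGATCC) start at positions 44, 77, 133, 161, 171.
BamHI cuts after the first base of each site, so after positions 44, 77, 133, 161, 171.
Linear molecule, 5 cuts → 6 fragments:
  1–44 → 44 bp
  45–77 → 33 bp
  78–133 → 56 bp
  134–161 → 28 bp
  162–171 → 10 bp
  172–197 → 26 bp
Sorted largest to smallest: 56, 44, 33, 28, 26, 10 bp.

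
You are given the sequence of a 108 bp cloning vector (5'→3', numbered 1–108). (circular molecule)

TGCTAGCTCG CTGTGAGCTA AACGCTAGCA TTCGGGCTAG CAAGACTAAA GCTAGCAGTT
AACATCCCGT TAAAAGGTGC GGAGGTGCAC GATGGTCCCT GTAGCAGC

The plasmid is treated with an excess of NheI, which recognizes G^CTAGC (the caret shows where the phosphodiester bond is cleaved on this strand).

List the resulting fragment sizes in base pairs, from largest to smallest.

NheI sites (GCTAGC) start at positions 2, 24, 36, 51.
NheI cuts after the first base of each site, so after positions 2, 24, 36, 51.
Circular molecule, 4 cuts → 4 fragments:
  3–24 → 22 bp
  25–36 → 12 bp
  37–51 → 15 bp
  52–108 then 1–2 → 57 + 2 = 59 bp
Sorted largest to smallest: 59, 22, 15, 12 bp.

59, 22, 15, 12 bp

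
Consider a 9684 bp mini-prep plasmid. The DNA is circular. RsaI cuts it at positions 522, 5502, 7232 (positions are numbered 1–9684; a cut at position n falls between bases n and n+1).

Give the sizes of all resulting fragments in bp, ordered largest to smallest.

4980, 2974, 1730 bp

Circular molecule, 3 cuts → 3 fragments:
  5502 − 522 = 4980 bp
  7232 − 5502 = 1730 bp
  wrap: 9684 − 7232 + 522 = 2974 bp
Sorted largest to smallest: 4980, 2974, 1730 bp.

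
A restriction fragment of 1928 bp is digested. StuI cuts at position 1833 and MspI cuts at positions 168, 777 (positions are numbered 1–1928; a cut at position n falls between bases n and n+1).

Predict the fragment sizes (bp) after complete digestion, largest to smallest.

Combined cut positions (sorted): 168, 777, 1833.
Linear molecule, 3 cuts → 4 fragments:
  168 − 0 = 168 bp
  777 − 168 = 609 bp
  1833 − 777 = 1056 bp
  1928 − 1833 = 95 bp
Sorted largest to smallest: 1056, 609, 168, 95 bp.

1056, 609, 168, 95 bp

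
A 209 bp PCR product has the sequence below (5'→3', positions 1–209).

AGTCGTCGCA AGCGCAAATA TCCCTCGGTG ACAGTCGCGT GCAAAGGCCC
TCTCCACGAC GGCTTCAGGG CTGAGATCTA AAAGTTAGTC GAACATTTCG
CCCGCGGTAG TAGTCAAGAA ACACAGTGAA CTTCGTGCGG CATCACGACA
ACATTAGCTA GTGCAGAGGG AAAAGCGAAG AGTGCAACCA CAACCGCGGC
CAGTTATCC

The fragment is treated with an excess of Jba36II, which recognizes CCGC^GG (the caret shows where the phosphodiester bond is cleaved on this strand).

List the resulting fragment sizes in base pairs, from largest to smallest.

105, 92, 12 bp

Jba36II sites (CCGCGG) start at positions 102, 194.
Jba36II cuts after base 4 of each site, so after positions 105, 197.
Linear molecule, 2 cuts → 3 fragments:
  1–105 → 105 bp
  106–197 → 92 bp
  198–209 → 12 bp
Sorted largest to smallest: 105, 92, 12 bp.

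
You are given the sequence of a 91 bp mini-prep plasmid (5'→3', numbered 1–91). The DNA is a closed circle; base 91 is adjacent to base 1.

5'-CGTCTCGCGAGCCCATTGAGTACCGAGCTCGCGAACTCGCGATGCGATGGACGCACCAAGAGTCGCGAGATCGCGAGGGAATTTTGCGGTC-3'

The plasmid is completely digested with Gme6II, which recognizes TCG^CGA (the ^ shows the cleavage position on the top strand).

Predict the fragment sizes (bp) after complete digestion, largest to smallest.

Gme6II sites (TCGCGA) start at positions 5, 29, 37, 63, 71.
Gme6II cuts after base 3 of each site, so after positions 7, 31, 39, 65, 73.
Circular molecule, 5 cuts → 5 fragments:
  8–31 → 24 bp
  32–39 → 8 bp
  40–65 → 26 bp
  66–73 → 8 bp
  74–91 then 1–7 → 18 + 7 = 25 bp
Sorted largest to smallest: 26, 25, 24, 8, 8 bp.

26, 25, 24, 8, 8 bp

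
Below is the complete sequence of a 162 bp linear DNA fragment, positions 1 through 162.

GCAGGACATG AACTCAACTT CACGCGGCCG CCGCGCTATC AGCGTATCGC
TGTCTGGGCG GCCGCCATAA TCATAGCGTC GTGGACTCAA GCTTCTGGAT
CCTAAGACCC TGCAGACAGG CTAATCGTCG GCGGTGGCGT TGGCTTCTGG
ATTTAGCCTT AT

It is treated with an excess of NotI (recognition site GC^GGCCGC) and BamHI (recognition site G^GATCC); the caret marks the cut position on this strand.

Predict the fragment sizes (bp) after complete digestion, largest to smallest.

65, 38, 34, 25 bp

NotI sites (GCGGCCGC) start at positions 24, 58.
NotI cuts after base 2 of each site, so after positions 25, 59.
The BamHI site (GGATCC) starts at position 97.
BamHI cuts after the first base of each site, so after position 97.
Combined cut positions: 25, 59, 97.
Linear molecule, 3 cuts → 4 fragments:
  1–25 → 25 bp
  26–59 → 34 bp
  60–97 → 38 bp
  98–162 → 65 bp
Sorted largest to smallest: 65, 38, 34, 25 bp.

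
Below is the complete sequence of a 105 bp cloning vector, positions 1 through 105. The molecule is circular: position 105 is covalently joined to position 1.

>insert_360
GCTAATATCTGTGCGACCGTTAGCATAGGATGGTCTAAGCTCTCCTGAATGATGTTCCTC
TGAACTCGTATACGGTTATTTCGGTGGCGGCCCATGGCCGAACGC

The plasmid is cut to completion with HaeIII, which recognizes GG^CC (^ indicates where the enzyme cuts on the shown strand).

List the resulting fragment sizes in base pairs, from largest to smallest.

98, 7 bp

HaeIII sites (GGCC) start at positions 89, 96.
HaeIII cuts after base 2 of each site, so after positions 90, 97.
Circular molecule, 2 cuts → 2 fragments:
  91–97 → 7 bp
  98–105 then 1–90 → 8 + 90 = 98 bp
Sorted largest to smallest: 98, 7 bp.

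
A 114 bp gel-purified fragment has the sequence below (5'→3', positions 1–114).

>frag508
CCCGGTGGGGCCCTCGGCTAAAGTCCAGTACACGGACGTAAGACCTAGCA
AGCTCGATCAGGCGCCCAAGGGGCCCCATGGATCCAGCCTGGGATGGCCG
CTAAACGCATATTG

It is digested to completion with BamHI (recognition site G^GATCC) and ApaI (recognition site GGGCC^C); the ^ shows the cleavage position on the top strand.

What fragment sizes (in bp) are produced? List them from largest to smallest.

The BamHI site (GGATCC) starts at position 80.
BamHI cuts after the first base of each site, so after position 80.
ApaI sites (GGGCCC) start at positions 8, 71.
ApaI cuts after base 5 of each site (before the last base), so after positions 12, 75.
Combined cut positions: 12, 75, 80.
Linear molecule, 3 cuts → 4 fragments:
  1–12 → 12 bp
  13–75 → 63 bp
  76–80 → 5 bp
  81–114 → 34 bp
Sorted largest to smallest: 63, 34, 12, 5 bp.

63, 34, 12, 5 bp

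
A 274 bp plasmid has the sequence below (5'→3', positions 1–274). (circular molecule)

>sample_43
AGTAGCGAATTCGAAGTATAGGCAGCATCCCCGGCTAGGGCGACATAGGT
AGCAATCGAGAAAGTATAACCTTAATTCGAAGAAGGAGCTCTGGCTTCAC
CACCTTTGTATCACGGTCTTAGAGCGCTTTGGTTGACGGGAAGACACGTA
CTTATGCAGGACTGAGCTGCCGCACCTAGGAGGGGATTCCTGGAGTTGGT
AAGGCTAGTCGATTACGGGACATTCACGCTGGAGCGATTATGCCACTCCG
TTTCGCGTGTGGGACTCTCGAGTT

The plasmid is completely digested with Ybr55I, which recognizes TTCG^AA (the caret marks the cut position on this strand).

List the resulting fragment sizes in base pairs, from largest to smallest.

208, 66 bp

Ybr55I sites (TTCGAA) start at positions 10, 76.
Ybr55I cuts after base 4 of each site, so after positions 13, 79.
Circular molecule, 2 cuts → 2 fragments:
  14–79 → 66 bp
  80–274 then 1–13 → 195 + 13 = 208 bp
Sorted largest to smallest: 208, 66 bp.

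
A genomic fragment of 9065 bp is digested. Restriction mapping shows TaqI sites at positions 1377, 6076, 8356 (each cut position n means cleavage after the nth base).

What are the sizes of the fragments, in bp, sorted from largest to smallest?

Linear molecule, 3 cuts → 4 fragments:
  1377 − 0 = 1377 bp
  6076 − 1377 = 4699 bp
  8356 − 6076 = 2280 bp
  9065 − 8356 = 709 bp
Sorted largest to smallest: 4699, 2280, 1377, 709 bp.

4699, 2280, 1377, 709 bp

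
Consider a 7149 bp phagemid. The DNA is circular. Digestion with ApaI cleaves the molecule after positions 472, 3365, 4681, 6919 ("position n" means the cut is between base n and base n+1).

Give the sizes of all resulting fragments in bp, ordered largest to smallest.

Circular molecule, 4 cuts → 4 fragments:
  3365 − 472 = 2893 bp
  4681 − 3365 = 1316 bp
  6919 − 4681 = 2238 bp
  wrap: 7149 − 6919 + 472 = 702 bp
Sorted largest to smallest: 2893, 2238, 1316, 702 bp.

2893, 2238, 1316, 702 bp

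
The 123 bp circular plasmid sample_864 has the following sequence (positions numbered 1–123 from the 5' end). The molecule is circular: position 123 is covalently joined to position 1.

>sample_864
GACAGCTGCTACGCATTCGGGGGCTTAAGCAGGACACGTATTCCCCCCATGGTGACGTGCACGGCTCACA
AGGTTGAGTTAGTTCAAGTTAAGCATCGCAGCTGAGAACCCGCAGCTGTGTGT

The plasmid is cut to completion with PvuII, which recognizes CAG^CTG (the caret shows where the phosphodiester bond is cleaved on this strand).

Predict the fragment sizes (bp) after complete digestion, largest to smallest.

96, 14, 13 bp

PvuII sites (CAGCTG) start at positions 3, 99, 113.
PvuII cuts after base 3 of each site, so after positions 5, 101, 115.
Circular molecule, 3 cuts → 3 fragments:
  6–101 → 96 bp
  102–115 → 14 bp
  116–123 then 1–5 → 8 + 5 = 13 bp
Sorted largest to smallest: 96, 14, 13 bp.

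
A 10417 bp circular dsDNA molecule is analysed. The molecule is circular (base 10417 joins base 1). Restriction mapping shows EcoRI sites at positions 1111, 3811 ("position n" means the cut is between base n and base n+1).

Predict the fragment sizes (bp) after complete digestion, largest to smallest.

7717, 2700 bp

Circular molecule, 2 cuts → 2 fragments:
  3811 − 1111 = 2700 bp
  wrap: 10417 − 3811 + 1111 = 7717 bp
Sorted largest to smallest: 7717, 2700 bp.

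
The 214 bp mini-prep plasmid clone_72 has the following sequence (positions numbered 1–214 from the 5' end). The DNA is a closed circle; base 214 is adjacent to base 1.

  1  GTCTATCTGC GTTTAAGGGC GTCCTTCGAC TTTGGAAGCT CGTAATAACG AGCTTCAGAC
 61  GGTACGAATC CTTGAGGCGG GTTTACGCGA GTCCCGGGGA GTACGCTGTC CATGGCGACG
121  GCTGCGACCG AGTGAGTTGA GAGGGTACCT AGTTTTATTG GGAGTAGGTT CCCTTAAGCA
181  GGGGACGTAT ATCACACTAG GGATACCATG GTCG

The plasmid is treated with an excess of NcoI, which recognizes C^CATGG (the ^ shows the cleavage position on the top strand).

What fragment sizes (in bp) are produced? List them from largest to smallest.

NcoI sites (CCATGG) start at positions 110, 206.
NcoI cuts after the first base of each site, so after positions 110, 206.
Circular molecule, 2 cuts → 2 fragments:
  111–206 → 96 bp
  207–214 then 1–110 → 8 + 110 = 118 bp
Sorted largest to smallest: 118, 96 bp.

118, 96 bp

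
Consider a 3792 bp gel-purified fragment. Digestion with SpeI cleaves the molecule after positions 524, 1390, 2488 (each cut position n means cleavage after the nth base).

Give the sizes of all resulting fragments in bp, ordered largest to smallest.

Linear molecule, 3 cuts → 4 fragments:
  524 − 0 = 524 bp
  1390 − 524 = 866 bp
  2488 − 1390 = 1098 bp
  3792 − 2488 = 1304 bp
Sorted largest to smallest: 1304, 1098, 866, 524 bp.

1304, 1098, 866, 524 bp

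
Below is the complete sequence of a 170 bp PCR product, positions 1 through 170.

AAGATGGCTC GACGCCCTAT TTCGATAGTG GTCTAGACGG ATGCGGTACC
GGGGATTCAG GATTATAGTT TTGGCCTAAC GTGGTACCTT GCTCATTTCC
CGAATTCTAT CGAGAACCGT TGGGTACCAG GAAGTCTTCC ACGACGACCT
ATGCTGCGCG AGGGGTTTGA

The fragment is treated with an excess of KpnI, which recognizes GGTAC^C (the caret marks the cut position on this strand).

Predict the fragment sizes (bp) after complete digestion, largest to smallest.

KpnI sites (GGTACC) start at positions 45, 83, 123.
KpnI cuts after base 5 of each site (before the last base), so after positions 49, 87, 127.
Linear molecule, 3 cuts → 4 fragments:
  1–49 → 49 bp
  50–87 → 38 bp
  88–127 → 40 bp
  128–170 → 43 bp
Sorted largest to smallest: 49, 43, 40, 38 bp.

49, 43, 40, 38 bp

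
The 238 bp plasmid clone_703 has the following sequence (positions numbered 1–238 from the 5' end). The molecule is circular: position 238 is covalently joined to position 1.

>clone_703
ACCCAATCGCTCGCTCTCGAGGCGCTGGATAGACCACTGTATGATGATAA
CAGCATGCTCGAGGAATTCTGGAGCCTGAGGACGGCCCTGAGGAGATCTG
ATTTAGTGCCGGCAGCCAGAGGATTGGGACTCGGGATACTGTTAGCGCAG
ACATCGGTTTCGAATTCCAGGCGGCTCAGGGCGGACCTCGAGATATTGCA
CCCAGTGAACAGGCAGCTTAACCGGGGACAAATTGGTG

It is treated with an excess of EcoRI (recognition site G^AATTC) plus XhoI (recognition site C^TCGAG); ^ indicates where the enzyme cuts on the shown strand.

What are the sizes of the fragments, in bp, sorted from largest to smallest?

EcoRI sites (GAATTC) start at positions 64, 162.
EcoRI cuts after the first base of each site, so after positions 64, 162.
XhoI sites (CTCGAG) start at positions 16, 58, 187.
XhoI cuts after the first base of each site, so after positions 16, 58, 187.
Combined cut positions: 16, 58, 64, 162, 187.
Circular molecule, 5 cuts → 5 fragments:
  17–58 → 42 bp
  59–64 → 6 bp
  65–162 → 98 bp
  163–187 → 25 bp
  188–238 then 1–16 → 51 + 16 = 67 bp
Sorted largest to smallest: 98, 67, 42, 25, 6 bp.

98, 67, 42, 25, 6 bp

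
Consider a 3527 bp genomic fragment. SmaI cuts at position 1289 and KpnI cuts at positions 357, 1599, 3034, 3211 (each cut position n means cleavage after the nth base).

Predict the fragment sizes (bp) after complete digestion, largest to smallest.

Combined cut positions (sorted): 357, 1289, 1599, 3034, 3211.
Linear molecule, 5 cuts → 6 fragments:
  357 − 0 = 357 bp
  1289 − 357 = 932 bp
  1599 − 1289 = 310 bp
  3034 − 1599 = 1435 bp
  3211 − 3034 = 177 bp
  3527 − 3211 = 316 bp
Sorted largest to smallest: 1435, 932, 357, 316, 310, 177 bp.

1435, 932, 357, 316, 310, 177 bp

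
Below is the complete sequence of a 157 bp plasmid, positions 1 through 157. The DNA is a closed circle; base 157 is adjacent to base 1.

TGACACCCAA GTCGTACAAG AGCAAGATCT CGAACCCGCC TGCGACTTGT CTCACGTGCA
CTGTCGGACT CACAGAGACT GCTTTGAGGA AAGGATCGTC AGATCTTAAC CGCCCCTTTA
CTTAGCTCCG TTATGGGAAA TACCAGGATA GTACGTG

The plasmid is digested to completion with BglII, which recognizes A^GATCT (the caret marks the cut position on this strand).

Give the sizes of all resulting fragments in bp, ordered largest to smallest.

BglII sites (AGATCT) start at positions 25, 101.
BglII cuts after the first base of each site, so after positions 25, 101.
Circular molecule, 2 cuts → 2 fragments:
  26–101 → 76 bp
  102–157 then 1–25 → 56 + 25 = 81 bp
Sorted largest to smallest: 81, 76 bp.

81, 76 bp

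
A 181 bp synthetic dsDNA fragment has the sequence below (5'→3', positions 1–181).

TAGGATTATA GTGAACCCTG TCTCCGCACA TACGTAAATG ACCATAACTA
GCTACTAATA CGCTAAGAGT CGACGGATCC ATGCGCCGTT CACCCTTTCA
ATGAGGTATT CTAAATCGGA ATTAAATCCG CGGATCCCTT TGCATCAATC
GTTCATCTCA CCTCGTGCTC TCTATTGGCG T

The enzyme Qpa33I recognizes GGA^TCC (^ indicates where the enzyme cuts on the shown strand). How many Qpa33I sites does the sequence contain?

GGATCC occurs starting at positions 75, 132.
Qpa33I cuts at 2 sites.

2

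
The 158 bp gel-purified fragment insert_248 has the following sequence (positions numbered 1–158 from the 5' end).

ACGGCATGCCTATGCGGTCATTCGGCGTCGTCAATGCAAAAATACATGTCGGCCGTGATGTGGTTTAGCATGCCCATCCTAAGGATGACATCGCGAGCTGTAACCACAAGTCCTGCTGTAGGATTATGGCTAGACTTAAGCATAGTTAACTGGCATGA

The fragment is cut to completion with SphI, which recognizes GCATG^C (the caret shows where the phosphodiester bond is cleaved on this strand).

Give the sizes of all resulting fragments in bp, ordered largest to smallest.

86, 64, 8 bp

SphI sites (GCATGC) start at positions 4, 68.
SphI cuts after base 5 of each site (before the last base), so after positions 8, 72.
Linear molecule, 2 cuts → 3 fragments:
  1–8 → 8 bp
  9–72 → 64 bp
  73–158 → 86 bp
Sorted largest to smallest: 86, 64, 8 bp.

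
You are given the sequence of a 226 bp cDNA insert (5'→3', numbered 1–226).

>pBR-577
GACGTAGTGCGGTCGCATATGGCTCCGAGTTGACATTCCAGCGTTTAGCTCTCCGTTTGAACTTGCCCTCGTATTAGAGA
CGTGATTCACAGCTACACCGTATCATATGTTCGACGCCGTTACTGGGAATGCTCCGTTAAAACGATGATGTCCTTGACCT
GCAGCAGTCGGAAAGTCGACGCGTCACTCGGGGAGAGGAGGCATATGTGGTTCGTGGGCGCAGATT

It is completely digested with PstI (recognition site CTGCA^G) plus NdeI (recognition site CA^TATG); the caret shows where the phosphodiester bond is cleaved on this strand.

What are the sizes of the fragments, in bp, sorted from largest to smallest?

The PstI site (CTGCAG) starts at position 159.
PstI cuts after base 5 of each site (before the last base), so after position 163.
NdeI sites (CATATG) start at positions 16, 104, 202.
NdeI cuts after base 2 of each site, so after positions 17, 105, 203.
Combined cut positions: 17, 105, 163, 203.
Linear molecule, 4 cuts → 5 fragments:
  1–17 → 17 bp
  18–105 → 88 bp
  106–163 → 58 bp
  164–203 → 40 bp
  204–226 → 23 bp
Sorted largest to smallest: 88, 58, 40, 23, 17 bp.

88, 58, 40, 23, 17 bp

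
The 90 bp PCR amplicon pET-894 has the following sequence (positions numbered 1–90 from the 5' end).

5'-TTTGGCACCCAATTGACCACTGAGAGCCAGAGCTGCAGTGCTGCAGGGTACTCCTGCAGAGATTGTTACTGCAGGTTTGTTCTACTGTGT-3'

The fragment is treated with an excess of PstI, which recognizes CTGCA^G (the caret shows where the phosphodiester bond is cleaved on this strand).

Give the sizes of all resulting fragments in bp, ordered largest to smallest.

PstI sites (CTGCAG) start at positions 33, 41, 54, 69.
PstI cuts after base 5 of each site (before the last base), so after positions 37, 45, 58, 73.
Linear molecule, 4 cuts → 5 fragments:
  1–37 → 37 bp
  38–45 → 8 bp
  46–58 → 13 bp
  59–73 → 15 bp
  74–90 → 17 bp
Sorted largest to smallest: 37, 17, 15, 13, 8 bp.

37, 17, 15, 13, 8 bp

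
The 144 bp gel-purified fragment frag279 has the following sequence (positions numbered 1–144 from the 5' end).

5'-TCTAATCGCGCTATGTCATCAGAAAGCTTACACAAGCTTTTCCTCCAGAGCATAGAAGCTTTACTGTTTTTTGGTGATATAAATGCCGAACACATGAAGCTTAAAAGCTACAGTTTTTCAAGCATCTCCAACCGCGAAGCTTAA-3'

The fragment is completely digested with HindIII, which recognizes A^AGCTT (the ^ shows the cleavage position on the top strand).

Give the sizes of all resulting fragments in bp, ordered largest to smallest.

HindIII sites (AAGCTT) start at positions 24, 34, 56, 97, 137.
HindIII cuts after the first base of each site, so after positions 24, 34, 56, 97, 137.
Linear molecule, 5 cuts → 6 fragments:
  1–24 → 24 bp
  25–34 → 10 bp
  35–56 → 22 bp
  57–97 → 41 bp
  98–137 → 40 bp
  138–144 → 7 bp
Sorted largest to smallest: 41, 40, 24, 22, 10, 7 bp.

41, 40, 24, 22, 10, 7 bp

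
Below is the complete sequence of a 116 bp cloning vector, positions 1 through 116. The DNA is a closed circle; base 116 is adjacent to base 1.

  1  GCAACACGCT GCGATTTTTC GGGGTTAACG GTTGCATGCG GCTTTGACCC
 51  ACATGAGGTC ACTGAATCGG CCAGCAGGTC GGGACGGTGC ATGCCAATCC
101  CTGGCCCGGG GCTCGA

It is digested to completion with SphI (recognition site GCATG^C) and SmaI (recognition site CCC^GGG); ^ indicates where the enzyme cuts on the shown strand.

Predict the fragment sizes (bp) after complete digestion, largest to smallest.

55, 47, 14 bp

SphI sites (GCATGC) start at positions 34, 89.
SphI cuts after base 5 of each site (before the last base), so after positions 38, 93.
The SmaI site (CCCGGG) starts at position 105.
SmaI cuts after base 3 of each site, so after position 107.
Combined cut positions: 38, 93, 107.
Circular molecule, 3 cuts → 3 fragments:
  39–93 → 55 bp
  94–107 → 14 bp
  108–116 then 1–38 → 9 + 38 = 47 bp
Sorted largest to smallest: 55, 47, 14 bp.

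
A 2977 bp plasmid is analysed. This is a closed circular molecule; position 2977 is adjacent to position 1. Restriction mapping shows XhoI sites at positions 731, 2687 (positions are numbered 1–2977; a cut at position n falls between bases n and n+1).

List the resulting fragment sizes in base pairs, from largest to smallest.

1956, 1021 bp

Circular molecule, 2 cuts → 2 fragments:
  2687 − 731 = 1956 bp
  wrap: 2977 − 2687 + 731 = 1021 bp
Sorted largest to smallest: 1956, 1021 bp.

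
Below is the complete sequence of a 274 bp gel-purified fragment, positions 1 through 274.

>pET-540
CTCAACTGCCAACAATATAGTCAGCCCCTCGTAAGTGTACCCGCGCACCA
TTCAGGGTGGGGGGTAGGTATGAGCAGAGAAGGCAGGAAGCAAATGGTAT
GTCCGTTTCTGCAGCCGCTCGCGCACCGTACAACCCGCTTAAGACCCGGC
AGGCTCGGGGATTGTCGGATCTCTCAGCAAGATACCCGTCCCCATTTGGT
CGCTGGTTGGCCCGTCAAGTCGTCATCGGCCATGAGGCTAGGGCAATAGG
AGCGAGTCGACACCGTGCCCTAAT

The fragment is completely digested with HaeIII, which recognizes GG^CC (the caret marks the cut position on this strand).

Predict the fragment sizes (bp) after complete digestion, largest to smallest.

HaeIII sites (GGCC) start at positions 209, 228.
HaeIII cuts after base 2 of each site, so after positions 210, 229.
Linear molecule, 2 cuts → 3 fragments:
  1–210 → 210 bp
  211–229 → 19 bp
  230–274 → 45 bp
Sorted largest to smallest: 210, 45, 19 bp.

210, 45, 19 bp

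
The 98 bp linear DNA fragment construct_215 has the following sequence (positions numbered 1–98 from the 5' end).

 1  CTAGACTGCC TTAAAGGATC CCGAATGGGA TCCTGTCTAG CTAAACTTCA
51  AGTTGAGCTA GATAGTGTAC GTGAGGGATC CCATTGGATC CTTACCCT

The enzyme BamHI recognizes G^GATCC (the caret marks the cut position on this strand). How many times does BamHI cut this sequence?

4

GGATCC occurs starting at positions 16, 28, 76, 86.
BamHI cuts at 4 sites.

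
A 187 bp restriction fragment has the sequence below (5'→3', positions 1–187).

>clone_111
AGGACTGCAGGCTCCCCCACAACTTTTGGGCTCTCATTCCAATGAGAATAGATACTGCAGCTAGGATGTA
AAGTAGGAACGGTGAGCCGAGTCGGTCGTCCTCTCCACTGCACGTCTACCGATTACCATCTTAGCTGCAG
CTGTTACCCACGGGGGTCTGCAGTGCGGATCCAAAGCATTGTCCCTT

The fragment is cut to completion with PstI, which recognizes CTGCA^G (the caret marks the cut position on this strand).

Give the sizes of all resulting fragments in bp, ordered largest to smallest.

PstI sites (CTGCAG) start at positions 5, 55, 135, 158.
PstI cuts after base 5 of each site (before the last base), so after positions 9, 59, 139, 162.
Linear molecule, 4 cuts → 5 fragments:
  1–9 → 9 bp
  10–59 → 50 bp
  60–139 → 80 bp
  140–162 → 23 bp
  163–187 → 25 bp
Sorted largest to smallest: 80, 50, 25, 23, 9 bp.

80, 50, 25, 23, 9 bp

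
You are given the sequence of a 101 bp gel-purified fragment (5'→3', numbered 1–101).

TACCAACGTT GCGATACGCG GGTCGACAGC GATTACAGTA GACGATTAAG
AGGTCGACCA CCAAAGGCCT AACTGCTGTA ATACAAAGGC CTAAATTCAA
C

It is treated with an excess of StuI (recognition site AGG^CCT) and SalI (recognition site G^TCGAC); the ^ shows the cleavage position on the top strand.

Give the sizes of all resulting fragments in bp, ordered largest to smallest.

31, 22, 22, 14, 12 bp

StuI sites (AGGCCT) start at positions 65, 87.
StuI cuts after base 3 of each site, so after positions 67, 89.
SalI sites (GTCGAC) start at positions 22, 53.
SalI cuts after the first base of each site, so after positions 22, 53.
Combined cut positions: 22, 53, 67, 89.
Linear molecule, 4 cuts → 5 fragments:
  1–22 → 22 bp
  23–53 → 31 bp
  54–67 → 14 bp
  68–89 → 22 bp
  90–101 → 12 bp
Sorted largest to smallest: 31, 22, 22, 14, 12 bp.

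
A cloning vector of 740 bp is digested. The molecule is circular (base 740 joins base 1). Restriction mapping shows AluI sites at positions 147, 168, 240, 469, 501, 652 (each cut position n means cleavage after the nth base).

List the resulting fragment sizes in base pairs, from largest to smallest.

235, 229, 151, 72, 32, 21 bp

Circular molecule, 6 cuts → 6 fragments:
  168 − 147 = 21 bp
  240 − 168 = 72 bp
  469 − 240 = 229 bp
  501 − 469 = 32 bp
  652 − 501 = 151 bp
  wrap: 740 − 652 + 147 = 235 bp
Sorted largest to smallest: 235, 229, 151, 72, 32, 21 bp.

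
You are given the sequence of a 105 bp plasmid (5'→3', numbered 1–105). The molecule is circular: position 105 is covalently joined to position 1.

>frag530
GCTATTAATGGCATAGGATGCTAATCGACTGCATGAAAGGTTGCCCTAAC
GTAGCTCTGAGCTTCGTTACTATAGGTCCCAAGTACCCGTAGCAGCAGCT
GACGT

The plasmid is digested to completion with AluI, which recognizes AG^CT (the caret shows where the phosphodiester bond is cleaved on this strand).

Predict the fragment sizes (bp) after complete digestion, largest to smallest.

AluI sites (AGCT) start at positions 53, 60, 97.
AluI cuts after base 2 of each site, so after positions 54, 61, 98.
Circular molecule, 3 cuts → 3 fragments:
  55–61 → 7 bp
  62–98 → 37 bp
  99–105 then 1–54 → 7 + 54 = 61 bp
Sorted largest to smallest: 61, 37, 7 bp.

61, 37, 7 bp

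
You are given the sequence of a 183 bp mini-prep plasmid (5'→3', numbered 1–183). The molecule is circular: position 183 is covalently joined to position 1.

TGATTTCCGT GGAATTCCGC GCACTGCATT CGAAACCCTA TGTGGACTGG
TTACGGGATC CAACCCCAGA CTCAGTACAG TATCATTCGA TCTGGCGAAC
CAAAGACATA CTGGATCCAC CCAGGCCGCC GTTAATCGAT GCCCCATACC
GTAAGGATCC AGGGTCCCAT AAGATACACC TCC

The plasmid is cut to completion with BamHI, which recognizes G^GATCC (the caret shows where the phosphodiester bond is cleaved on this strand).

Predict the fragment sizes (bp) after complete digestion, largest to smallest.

BamHI sites (GGATCC) start at positions 56, 113, 155.
BamHI cuts after the first base of each site, so after positions 56, 113, 155.
Circular molecule, 3 cuts → 3 fragments:
  57–113 → 57 bp
  114–155 → 42 bp
  156–183 then 1–56 → 28 + 56 = 84 bp
Sorted largest to smallest: 84, 57, 42 bp.

84, 57, 42 bp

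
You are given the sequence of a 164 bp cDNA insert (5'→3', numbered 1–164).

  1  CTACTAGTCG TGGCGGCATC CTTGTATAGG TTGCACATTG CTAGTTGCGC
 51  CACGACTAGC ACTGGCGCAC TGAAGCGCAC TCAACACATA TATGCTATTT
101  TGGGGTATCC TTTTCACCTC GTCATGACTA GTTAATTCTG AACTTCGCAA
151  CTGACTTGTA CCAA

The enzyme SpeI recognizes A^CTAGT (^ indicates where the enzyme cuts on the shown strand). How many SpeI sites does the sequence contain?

ACTAGT occurs starting at positions 3, 127.
SpeI cuts at 2 sites.

2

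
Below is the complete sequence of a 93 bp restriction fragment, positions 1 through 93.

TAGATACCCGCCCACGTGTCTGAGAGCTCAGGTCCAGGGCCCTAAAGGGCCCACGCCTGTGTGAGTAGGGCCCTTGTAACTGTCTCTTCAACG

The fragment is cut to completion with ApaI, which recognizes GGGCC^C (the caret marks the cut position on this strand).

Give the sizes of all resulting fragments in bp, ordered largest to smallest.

41, 21, 21, 10 bp

ApaI sites (GGGCCC) start at positions 37, 47, 68.
ApaI cuts after base 5 of each site (before the last base), so after positions 41, 51, 72.
Linear molecule, 3 cuts → 4 fragments:
  1–41 → 41 bp
  42–51 → 10 bp
  52–72 → 21 bp
  73–93 → 21 bp
Sorted largest to smallest: 41, 21, 21, 10 bp.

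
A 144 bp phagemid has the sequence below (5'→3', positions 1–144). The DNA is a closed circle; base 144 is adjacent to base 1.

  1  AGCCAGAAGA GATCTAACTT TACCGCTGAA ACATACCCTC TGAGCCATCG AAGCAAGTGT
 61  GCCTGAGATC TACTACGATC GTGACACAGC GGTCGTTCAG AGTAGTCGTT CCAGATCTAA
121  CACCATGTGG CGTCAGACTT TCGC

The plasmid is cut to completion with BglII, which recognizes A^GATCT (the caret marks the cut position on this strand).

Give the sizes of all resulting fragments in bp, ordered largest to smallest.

BglII sites (AGATCT) start at positions 10, 66, 113.
BglII cuts after the first base of each site, so after positions 10, 66, 113.
Circular molecule, 3 cuts → 3 fragments:
  11–66 → 56 bp
  67–113 → 47 bp
  114–144 then 1–10 → 31 + 10 = 41 bp
Sorted largest to smallest: 56, 47, 41 bp.

56, 47, 41 bp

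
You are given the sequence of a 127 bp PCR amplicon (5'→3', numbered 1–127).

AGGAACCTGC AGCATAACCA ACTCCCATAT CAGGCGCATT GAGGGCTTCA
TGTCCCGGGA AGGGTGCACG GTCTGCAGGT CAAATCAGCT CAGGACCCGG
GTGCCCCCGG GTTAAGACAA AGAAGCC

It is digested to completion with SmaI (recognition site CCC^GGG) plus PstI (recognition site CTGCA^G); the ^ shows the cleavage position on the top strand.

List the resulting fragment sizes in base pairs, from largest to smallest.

SmaI sites (CCCGGG) start at positions 54, 96, 106.
SmaI cuts after base 3 of each site, so after positions 56, 98, 108.
PstI sites (CTGCAG) start at positions 7, 73.
PstI cuts after base 5 of each site (before the last base), so after positions 11, 77.
Combined cut positions: 11, 56, 77, 98, 108.
Linear molecule, 5 cuts → 6 fragments:
  1–11 → 11 bp
  12–56 → 45 bp
  57–77 → 21 bp
  78–98 → 21 bp
  99–108 → 10 bp
  109–127 → 19 bp
Sorted largest to smallest: 45, 21, 21, 19, 11, 10 bp.

45, 21, 21, 19, 11, 10 bp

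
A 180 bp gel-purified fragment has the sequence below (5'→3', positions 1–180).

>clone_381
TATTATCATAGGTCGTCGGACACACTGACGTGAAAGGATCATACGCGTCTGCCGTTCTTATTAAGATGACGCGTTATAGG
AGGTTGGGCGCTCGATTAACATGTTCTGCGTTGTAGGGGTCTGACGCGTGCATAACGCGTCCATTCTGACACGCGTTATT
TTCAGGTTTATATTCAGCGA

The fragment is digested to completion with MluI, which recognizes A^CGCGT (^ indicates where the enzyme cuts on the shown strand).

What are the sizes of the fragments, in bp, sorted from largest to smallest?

MluI sites (ACGCGT) start at positions 43, 69, 124, 135, 151.
MluI cuts after the first base of each site, so after positions 43, 69, 124, 135, 151.
Linear molecule, 5 cuts → 6 fragments:
  1–43 → 43 bp
  44–69 → 26 bp
  70–124 → 55 bp
  125–135 → 11 bp
  136–151 → 16 bp
  152–180 → 29 bp
Sorted largest to smallest: 55, 43, 29, 26, 16, 11 bp.

55, 43, 29, 26, 16, 11 bp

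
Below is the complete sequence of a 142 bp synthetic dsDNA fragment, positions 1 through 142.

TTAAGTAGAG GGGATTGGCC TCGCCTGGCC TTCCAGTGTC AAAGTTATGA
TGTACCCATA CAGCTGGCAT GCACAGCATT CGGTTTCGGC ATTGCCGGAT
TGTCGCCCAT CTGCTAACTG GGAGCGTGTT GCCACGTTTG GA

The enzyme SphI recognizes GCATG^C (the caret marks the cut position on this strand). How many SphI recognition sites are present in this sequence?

1

GCATGC occurs starting at position 67.
SphI cuts at 1 site.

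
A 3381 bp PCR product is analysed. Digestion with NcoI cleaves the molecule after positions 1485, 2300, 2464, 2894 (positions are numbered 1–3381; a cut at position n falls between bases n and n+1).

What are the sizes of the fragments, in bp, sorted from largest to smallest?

Linear molecule, 4 cuts → 5 fragments:
  1485 − 0 = 1485 bp
  2300 − 1485 = 815 bp
  2464 − 2300 = 164 bp
  2894 − 2464 = 430 bp
  3381 − 2894 = 487 bp
Sorted largest to smallest: 1485, 815, 487, 430, 164 bp.

1485, 815, 487, 430, 164 bp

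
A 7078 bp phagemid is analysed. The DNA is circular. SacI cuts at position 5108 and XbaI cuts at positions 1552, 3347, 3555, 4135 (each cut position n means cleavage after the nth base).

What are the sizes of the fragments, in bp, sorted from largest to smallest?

3522, 1795, 973, 580, 208 bp

Combined cut positions (sorted): 1552, 3347, 3555, 4135, 5108.
Circular molecule, 5 cuts → 5 fragments:
  3347 − 1552 = 1795 bp
  3555 − 3347 = 208 bp
  4135 − 3555 = 580 bp
  5108 − 4135 = 973 bp
  wrap: 7078 − 5108 + 1552 = 3522 bp
Sorted largest to smallest: 3522, 1795, 973, 580, 208 bp.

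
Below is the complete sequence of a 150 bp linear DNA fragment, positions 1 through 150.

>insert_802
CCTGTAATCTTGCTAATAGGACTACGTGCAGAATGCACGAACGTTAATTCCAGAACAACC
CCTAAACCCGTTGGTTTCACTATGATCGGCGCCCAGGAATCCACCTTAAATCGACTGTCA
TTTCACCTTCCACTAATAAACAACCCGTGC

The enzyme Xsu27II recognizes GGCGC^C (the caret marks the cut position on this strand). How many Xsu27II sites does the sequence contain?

GGCGCC occurs starting at position 88.
Xsu27II cuts at 1 site.

1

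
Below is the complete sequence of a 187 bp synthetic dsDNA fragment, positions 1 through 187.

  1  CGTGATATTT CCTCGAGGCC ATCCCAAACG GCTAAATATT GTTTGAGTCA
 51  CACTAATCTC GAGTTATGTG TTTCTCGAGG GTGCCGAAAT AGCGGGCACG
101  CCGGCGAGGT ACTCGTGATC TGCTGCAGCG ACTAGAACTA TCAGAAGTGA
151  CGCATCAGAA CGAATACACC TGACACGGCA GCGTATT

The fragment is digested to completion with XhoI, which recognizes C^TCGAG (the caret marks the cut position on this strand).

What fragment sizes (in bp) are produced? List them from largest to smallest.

113, 46, 16, 12 bp

XhoI sites (CTCGAG) start at positions 12, 58, 74.
XhoI cuts after the first base of each site, so after positions 12, 58, 74.
Linear molecule, 3 cuts → 4 fragments:
  1–12 → 12 bp
  13–58 → 46 bp
  59–74 → 16 bp
  75–187 → 113 bp
Sorted largest to smallest: 113, 46, 16, 12 bp.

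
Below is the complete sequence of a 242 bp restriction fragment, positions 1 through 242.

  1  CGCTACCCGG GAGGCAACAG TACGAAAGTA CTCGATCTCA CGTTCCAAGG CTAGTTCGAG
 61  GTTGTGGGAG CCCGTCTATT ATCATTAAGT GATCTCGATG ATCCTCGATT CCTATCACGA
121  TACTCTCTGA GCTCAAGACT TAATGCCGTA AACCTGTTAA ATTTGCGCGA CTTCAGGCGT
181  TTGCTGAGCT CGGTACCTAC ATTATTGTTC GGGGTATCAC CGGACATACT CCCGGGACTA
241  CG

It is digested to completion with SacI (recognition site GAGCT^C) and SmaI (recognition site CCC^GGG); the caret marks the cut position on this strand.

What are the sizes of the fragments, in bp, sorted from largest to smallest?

125, 57, 43, 9, 8 bp

SacI sites (GAGCTC) start at positions 129, 186.
SacI cuts after base 5 of each site (before the last base), so after positions 133, 190.
SmaI sites (CCCGGG) start at positions 6, 231.
SmaI cuts after base 3 of each site, so after positions 8, 233.
Combined cut positions: 8, 133, 190, 233.
Linear molecule, 4 cuts → 5 fragments:
  1–8 → 8 bp
  9–133 → 125 bp
  134–190 → 57 bp
  191–233 → 43 bp
  234–242 → 9 bp
Sorted largest to smallest: 125, 57, 43, 9, 8 bp.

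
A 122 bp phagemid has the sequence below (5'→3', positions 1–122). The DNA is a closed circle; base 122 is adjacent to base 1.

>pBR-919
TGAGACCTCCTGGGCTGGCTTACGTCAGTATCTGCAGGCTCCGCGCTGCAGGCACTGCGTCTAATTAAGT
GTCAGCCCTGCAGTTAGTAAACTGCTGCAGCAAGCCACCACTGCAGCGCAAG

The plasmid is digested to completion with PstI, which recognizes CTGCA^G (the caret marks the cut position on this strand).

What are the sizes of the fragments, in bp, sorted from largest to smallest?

43, 32, 17, 16, 14 bp

PstI sites (CTGCAG) start at positions 32, 46, 78, 95, 111.
PstI cuts after base 5 of each site (before the last base), so after positions 36, 50, 82, 99, 115.
Circular molecule, 5 cuts → 5 fragments:
  37–50 → 14 bp
  51–82 → 32 bp
  83–99 → 17 bp
  100–115 → 16 bp
  116–122 then 1–36 → 7 + 36 = 43 bp
Sorted largest to smallest: 43, 32, 17, 16, 14 bp.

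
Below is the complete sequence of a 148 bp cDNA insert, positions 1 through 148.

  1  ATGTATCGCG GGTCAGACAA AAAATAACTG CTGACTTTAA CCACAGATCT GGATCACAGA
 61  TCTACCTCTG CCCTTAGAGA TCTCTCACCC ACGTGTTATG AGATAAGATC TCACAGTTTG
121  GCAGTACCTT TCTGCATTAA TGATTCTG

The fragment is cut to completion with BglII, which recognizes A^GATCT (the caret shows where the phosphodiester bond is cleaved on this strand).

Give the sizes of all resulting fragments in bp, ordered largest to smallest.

BglII sites (AGATCT) start at positions 45, 58, 78, 106.
BglII cuts after the first base of each site, so after positions 45, 58, 78, 106.
Linear molecule, 4 cuts → 5 fragments:
  1–45 → 45 bp
  46–58 → 13 bp
  59–78 → 20 bp
  79–106 → 28 bp
  107–148 → 42 bp
Sorted largest to smallest: 45, 42, 28, 20, 13 bp.

45, 42, 28, 20, 13 bp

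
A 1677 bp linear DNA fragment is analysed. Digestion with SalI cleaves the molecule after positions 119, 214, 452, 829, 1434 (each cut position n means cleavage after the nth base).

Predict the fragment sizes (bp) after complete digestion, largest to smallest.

Linear molecule, 5 cuts → 6 fragments:
  119 − 0 = 119 bp
  214 − 119 = 95 bp
  452 − 214 = 238 bp
  829 − 452 = 377 bp
  1434 − 829 = 605 bp
  1677 − 1434 = 243 bp
Sorted largest to smallest: 605, 377, 243, 238, 119, 95 bp.

605, 377, 243, 238, 119, 95 bp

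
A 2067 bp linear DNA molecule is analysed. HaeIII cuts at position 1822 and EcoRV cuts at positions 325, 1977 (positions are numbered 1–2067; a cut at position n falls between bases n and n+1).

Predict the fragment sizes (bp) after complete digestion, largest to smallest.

1497, 325, 155, 90 bp

Combined cut positions (sorted): 325, 1822, 1977.
Linear molecule, 3 cuts → 4 fragments:
  325 − 0 = 325 bp
  1822 − 325 = 1497 bp
  1977 − 1822 = 155 bp
  2067 − 1977 = 90 bp
Sorted largest to smallest: 1497, 325, 155, 90 bp.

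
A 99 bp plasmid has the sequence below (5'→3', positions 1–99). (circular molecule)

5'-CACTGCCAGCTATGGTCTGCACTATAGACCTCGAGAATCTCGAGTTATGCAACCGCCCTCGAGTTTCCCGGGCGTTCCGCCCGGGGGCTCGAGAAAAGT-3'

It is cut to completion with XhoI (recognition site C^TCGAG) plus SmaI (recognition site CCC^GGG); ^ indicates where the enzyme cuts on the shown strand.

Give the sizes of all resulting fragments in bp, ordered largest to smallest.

41, 19, 13, 11, 9, 6 bp

XhoI sites (CTCGAG) start at positions 30, 39, 58, 88.
XhoI cuts after the first base of each site, so after positions 30, 39, 58, 88.
SmaI sites (CCCGGG) start at positions 67, 80.
SmaI cuts after base 3 of each site, so after positions 69, 82.
Combined cut positions: 30, 39, 58, 69, 82, 88.
Circular molecule, 6 cuts → 6 fragments:
  31–39 → 9 bp
  40–58 → 19 bp
  59–69 → 11 bp
  70–82 → 13 bp
  83–88 → 6 bp
  89–99 then 1–30 → 11 + 30 = 41 bp
Sorted largest to smallest: 41, 19, 13, 11, 9, 6 bp.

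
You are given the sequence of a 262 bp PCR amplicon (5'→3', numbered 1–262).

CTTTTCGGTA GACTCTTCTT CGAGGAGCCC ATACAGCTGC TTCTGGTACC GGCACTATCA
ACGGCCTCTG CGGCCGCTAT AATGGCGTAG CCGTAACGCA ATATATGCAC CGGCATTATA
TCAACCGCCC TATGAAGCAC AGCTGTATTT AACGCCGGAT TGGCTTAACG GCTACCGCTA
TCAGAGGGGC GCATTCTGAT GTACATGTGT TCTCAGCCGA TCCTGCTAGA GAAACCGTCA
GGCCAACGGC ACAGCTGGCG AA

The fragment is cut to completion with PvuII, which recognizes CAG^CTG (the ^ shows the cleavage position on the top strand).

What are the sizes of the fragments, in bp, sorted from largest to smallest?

112, 106, 36, 8 bp

PvuII sites (CAGCTG) start at positions 34, 140, 252.
PvuII cuts after base 3 of each site, so after positions 36, 142, 254.
Linear molecule, 3 cuts → 4 fragments:
  1–36 → 36 bp
  37–142 → 106 bp
  143–254 → 112 bp
  255–262 → 8 bp
Sorted largest to smallest: 112, 106, 36, 8 bp.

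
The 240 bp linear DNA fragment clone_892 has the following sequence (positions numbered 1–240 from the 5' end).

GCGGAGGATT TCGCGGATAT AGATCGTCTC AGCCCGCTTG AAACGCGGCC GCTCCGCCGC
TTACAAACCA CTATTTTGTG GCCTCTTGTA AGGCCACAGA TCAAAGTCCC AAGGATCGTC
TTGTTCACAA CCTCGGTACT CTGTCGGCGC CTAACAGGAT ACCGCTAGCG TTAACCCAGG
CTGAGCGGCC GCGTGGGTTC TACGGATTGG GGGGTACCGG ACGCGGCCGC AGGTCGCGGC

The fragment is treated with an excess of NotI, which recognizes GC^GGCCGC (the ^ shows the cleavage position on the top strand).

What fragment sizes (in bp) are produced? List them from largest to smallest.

140, 46, 38, 16 bp

NotI sites (GCGGCCGC) start at positions 45, 185, 223.
NotI cuts after base 2 of each site, so after positions 46, 186, 224.
Linear molecule, 3 cuts → 4 fragments:
  1–46 → 46 bp
  47–186 → 140 bp
  187–224 → 38 bp
  225–240 → 16 bp
Sorted largest to smallest: 140, 46, 38, 16 bp.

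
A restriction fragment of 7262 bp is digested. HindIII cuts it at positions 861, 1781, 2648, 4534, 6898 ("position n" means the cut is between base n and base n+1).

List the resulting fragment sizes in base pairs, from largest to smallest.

2364, 1886, 920, 867, 861, 364 bp

Linear molecule, 5 cuts → 6 fragments:
  861 − 0 = 861 bp
  1781 − 861 = 920 bp
  2648 − 1781 = 867 bp
  4534 − 2648 = 1886 bp
  6898 − 4534 = 2364 bp
  7262 − 6898 = 364 bp
Sorted largest to smallest: 2364, 1886, 920, 867, 861, 364 bp.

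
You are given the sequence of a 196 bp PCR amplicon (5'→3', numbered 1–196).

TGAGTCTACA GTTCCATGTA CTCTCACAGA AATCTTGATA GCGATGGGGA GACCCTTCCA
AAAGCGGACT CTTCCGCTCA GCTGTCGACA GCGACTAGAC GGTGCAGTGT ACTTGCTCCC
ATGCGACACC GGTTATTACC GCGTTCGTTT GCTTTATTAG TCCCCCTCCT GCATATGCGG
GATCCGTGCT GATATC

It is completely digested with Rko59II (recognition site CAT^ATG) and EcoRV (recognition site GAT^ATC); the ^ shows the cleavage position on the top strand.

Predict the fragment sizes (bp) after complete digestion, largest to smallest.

The Rko59II site (CATATG) starts at position 172.
Rko59II cuts after base 3 of each site, so after position 174.
The EcoRV site (GATATC) starts at position 191.
EcoRV cuts after base 3 of each site, so after position 193.
Combined cut positions: 174, 193.
Linear molecule, 2 cuts → 3 fragments:
  1–174 → 174 bp
  175–193 → 19 bp
  194–196 → 3 bp
Sorted largest to smallest: 174, 19, 3 bp.

174, 19, 3 bp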